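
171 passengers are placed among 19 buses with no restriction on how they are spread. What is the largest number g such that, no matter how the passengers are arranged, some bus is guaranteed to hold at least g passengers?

The 19 buses are the holes and the 171 passengers are the pigeons.
If every bus held at most 8 passengers, the total would be at most 19 × 8 = 152, which is less than 171.
So some bus holds at least ⌈171/19⌉ = 9 passengers.

9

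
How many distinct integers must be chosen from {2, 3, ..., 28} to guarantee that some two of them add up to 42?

A set avoiding the sum 42 can contain at most one of each pair {x, 42−x}, plus the 13 elements whose complement lies outside the range or equal to its own complement.
The integers 2, …, 21 (20 of them) are such a set: any two sum to at least 2+3 = 5 and at most 20+21 = 41 < 42.
Pigeonhole: any 21st integer completes one of the 7 pairs, so 21 choices force a sum of 42.

21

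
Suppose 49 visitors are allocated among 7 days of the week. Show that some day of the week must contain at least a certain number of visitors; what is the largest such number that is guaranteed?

7

The 7 days of the week are the holes and the 49 visitors are the pigeons.
If every day of the week held at most 6 visitors, the total would be at most 7 × 6 = 42, which is less than 49.
So some day of the week holds at least ⌈49/7⌉ = 7 visitors.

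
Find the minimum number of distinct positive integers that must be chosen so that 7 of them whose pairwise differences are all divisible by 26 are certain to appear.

Integers whose pairwise differences are multiples of 26 are exactly those sharing a remainder mod 26. Pigeonhole: the 26 residue classes mod 26 are the pigeonholes.
With 156 integers one could put 6 in each residue class and have no class reach 7.
The 157th integer pushes some class to 7, so 26·6 + 1 = 157.

157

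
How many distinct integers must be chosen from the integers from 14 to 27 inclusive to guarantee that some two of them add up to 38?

10

A set avoiding the sum 38 can contain at most one of each pair {x, 38−x}, plus the 4 elements whose complement lies outside the range or equal to its own complement.
The integers 19, …, 27 (9 of them) are such a set: any two sum to at least 19+20 = 39 > 38.
By pigeonhole, any 10th integer completes one of the 5 pairs, so 10 choices force a sum of 38.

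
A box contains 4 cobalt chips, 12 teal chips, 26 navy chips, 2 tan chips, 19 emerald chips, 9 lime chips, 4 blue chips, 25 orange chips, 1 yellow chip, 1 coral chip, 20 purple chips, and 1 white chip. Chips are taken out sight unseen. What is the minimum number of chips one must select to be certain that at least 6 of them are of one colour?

An adversary could hand out at most 5 chips per colour (6 colours run out sooner): 4 + 5 + 5 + 2 + 5 + 5 + 4 + 5 + 1 + 1 + 5 + 1 = 43 chips and still no colour has 6.
One more chip lands in a colour already at 5, so 44 draws are enough and 43 are not.

44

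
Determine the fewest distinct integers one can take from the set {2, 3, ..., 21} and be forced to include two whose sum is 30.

15

Two chosen integers sum to 30 exactly when both halves of some pair {x, 30−x} with 9 ≤ x ≤ 30−x ≤ 21 are chosen — 6 such pairs.
The remaining 8 elements (those with no distinct partner in range) can never complete a 30-sum, so the worst case takes all of them and one from each pair: 8 + 6 = 14.
By the pigeonhole principle, the 15th integer has to be the second member of some pair, so 14 + 1 = 15.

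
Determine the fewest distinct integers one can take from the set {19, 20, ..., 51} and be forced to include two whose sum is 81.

Two chosen integers sum to 81 exactly when both halves of some pair {x, 81−x} with 30 ≤ x ≤ 81−x ≤ 51 are chosen — 11 such pairs.
The remaining 11 elements (those with no distinct partner in range) can never complete a 81-sum, so the worst case takes all of them and one from each pair: 11 + 11 = 22.
The 23rd integer has to be the second member of some pair, so 22 + 1 = 23.

23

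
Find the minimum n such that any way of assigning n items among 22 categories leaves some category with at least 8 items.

155

With 154 items one could put exactly 7 in each of the 22 categories, and no category would reach 8.
By the pigeonhole principle, one more item must land in a category that already has 7, giving it 8.
So 22 × 7 + 1 = 155 items are required.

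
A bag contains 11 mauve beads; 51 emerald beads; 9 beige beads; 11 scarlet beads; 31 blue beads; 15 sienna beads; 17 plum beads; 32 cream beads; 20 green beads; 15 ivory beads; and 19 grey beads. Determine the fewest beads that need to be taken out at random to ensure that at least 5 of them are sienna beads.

In the worst case for collecting sienna beads, every non-sienna bead comes out first.
There are 11 + 51 + 9 + 11 + 31 + 17 + 32 + 20 + 15 + 19 = 216 non-sienna beads altogether.
After those, each further bead must be sienna, so 216 + 5 = 221 draws guarantee 5 sienna beads.

221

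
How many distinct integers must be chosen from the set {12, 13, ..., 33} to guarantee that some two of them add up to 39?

15

Two chosen integers sum to 39 exactly when both halves of some pair {x, 39−x} with 12 ≤ x ≤ 39−x ≤ 27 are chosen — 8 such pairs.
The remaining 6 elements (those with no distinct partner in range) can never complete a 39-sum, so the worst case takes all of them and one from each pair: 6 + 8 = 14.
The 15th integer has to be the second member of some pair, so 14 + 1 = 15.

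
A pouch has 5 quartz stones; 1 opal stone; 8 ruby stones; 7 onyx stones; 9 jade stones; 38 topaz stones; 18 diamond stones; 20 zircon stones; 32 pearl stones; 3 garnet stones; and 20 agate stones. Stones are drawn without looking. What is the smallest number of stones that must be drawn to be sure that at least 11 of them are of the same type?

84

Put each drawn stone into a box by type. The largest draw with every box below 11 takes min(count, 10) from each type; types with fewer than 10 contribute all they have.
Σ min(cᵢ, 10) = 5 + 1 + 8 + 7 + 9 + 10 + 10 + 10 + 10 + 3 + 10 = 83.
Draw number 83 + 1 = 84 must push one box to 11.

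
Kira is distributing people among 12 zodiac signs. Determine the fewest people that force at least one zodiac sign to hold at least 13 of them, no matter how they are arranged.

145

With 144 people one could put exactly 12 in each of the 12 zodiac signs, and no zodiac sign would reach 13.
By the pigeonhole principle, one more person must land in a zodiac sign that already has 12, giving it 13.
So 12 × 12 + 1 = 145 people are required.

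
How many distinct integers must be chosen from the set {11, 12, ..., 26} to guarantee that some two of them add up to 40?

11

Two chosen integers sum to 40 exactly when both halves of some pair {x, 40−x} with 14 ≤ x ≤ 40−x ≤ 26 are chosen — 6 such pairs.
The remaining 4 elements (those with no distinct partner in range) can never complete a 40-sum, so the worst case takes all of them and one from each pair: 4 + 6 = 10.
The 11th integer has to be the second member of some pair, so 10 + 1 = 11.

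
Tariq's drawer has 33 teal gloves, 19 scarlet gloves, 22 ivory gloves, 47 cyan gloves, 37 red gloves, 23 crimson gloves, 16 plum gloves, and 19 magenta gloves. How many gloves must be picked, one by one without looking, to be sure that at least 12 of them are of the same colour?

89

An adversary could hand out at most 11 gloves per colour: 11 + 11 + 11 + 11 + 11 + 11 + 11 + 11 = 88 gloves and still no colour has 12.
One more glove lands in a colour already at 11, so 89 draws are enough and 88 are not.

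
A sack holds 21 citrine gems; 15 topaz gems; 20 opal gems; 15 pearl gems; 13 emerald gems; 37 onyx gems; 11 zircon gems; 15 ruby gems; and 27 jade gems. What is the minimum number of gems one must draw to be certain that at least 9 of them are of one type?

An adversary could hand out at most 8 gems per type: 8 + 8 + 8 + 8 + 8 + 8 + 8 + 8 + 8 = 72 gems and still no type has 9.
By the pigeonhole principle, one more gem lands in a type already at 8, so 73 draws are enough and 72 are not.

73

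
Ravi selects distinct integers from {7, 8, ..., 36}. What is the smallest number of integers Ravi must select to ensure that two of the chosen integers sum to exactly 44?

Two chosen integers sum to 44 exactly when both halves of some pair {x, 44−x} with 8 ≤ x ≤ 44−x ≤ 36 are chosen — 14 such pairs.
The remaining 2 elements (those with no distinct partner in range) can never complete a 44-sum, so the worst case takes all of them and one from each pair: 2 + 14 = 16.
By the pigeonhole principle, the 17th integer has to be the second member of some pair, so 16 + 1 = 17.

17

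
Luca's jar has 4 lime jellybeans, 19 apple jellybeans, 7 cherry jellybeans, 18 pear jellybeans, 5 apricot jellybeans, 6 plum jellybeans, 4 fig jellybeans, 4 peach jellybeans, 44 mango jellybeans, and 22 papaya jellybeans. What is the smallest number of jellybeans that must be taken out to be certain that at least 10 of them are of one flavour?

An adversary could hand out at most 9 jellybeans per flavour (6 flavours run out sooner): 4 + 9 + 7 + 9 + 5 + 6 + 4 + 4 + 9 + 9 = 66 jellybeans and still no flavour has 10.
One more jellybean lands in a flavour already at 9, so 67 draws are enough and 66 are not.

67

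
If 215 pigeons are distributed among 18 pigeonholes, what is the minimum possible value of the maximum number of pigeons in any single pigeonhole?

The 18 pigeonholes are the holes and the 215 pigeons are the pigeons.
If every pigeonhole held at most 11 pigeons, the total would be at most 18 × 11 = 198, which is less than 215.
So some pigeonhole holds at least ⌈215/18⌉ = 12 pigeons.

12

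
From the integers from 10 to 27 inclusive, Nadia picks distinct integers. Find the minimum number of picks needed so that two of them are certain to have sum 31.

A set avoiding the sum 31 can contain at most one of each pair {x, 31−x}, plus the 6 elements whose complement lies outside the range.
The integers 16, …, 27 (12 of them) are such a set: any two sum to at least 16+17 = 33 > 31.
Any 13th integer completes one of the 6 pairs, so 13 choices force a sum of 31.

13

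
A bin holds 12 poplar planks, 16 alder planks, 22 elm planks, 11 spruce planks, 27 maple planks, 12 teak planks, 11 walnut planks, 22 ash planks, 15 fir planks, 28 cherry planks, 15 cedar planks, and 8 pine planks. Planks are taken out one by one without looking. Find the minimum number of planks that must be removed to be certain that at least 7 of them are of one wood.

The 12 woods are the holes; the planks drawn are the pigeons.
To avoid 7 of any one wood, the worst case takes at most 6 of each wood.
That gives 6 + 6 + 6 + 6 + 6 + 6 + 6 + 6 + 6 + 6 + 6 + 6 = 72 planks with no wood reaching 7.
The next plank forces some wood to 7, so 72 + 1 = 73.

73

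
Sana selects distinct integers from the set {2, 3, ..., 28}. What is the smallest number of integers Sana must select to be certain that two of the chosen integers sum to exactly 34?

Two chosen integers sum to 34 exactly when both halves of some pair {x, 34−x} with 6 ≤ x ≤ 34−x ≤ 28 are chosen — 11 such pairs.
The remaining 5 elements (those with no distinct partner in range) can never complete a 34-sum, so the worst case takes all of them and one from each pair: 5 + 11 = 16.
By pigeonhole, the 17th integer has to be the second member of some pair, so 16 + 1 = 17.

17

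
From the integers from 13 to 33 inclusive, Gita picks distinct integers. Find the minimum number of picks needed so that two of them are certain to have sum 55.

A set avoiding the sum 55 can contain at most one of each pair {x, 55−x}, plus the 9 elements whose complement lies outside the range.
The integers 13, …, 27 (15 of them) are such a set: any two sum to at least 13+14 = 27 and at most 26+27 = 53 < 55.
Any 16th integer completes one of the 6 pairs, so 16 choices force a sum of 55.

16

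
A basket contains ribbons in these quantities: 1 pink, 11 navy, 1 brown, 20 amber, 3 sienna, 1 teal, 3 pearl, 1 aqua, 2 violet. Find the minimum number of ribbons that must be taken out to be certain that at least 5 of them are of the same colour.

21

An adversary could hand out at most 4 ribbons per colour (7 colours run out sooner): 1 + 4 + 1 + 4 + 3 + 1 + 3 + 1 + 2 = 20 ribbons and still no colour has 5.
By the pigeonhole principle, one more ribbon lands in a colour already at 4, so 21 draws are enough and 20 are not.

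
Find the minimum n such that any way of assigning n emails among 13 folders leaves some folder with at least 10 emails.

118

With 117 emails one could put exactly 9 in each of the 13 folders, and no folder would reach 10.
One more email must land in a folder that already has 9, giving it 10.
So 13 × 9 + 1 = 118 emails are required.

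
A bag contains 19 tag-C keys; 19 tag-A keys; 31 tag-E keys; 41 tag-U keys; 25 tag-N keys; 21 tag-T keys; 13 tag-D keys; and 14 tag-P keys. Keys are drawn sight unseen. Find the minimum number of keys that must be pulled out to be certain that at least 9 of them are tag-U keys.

In the worst case for collecting tag-U keys, every non-tag-U key comes out first.
There are 19 + 19 + 31 + 25 + 21 + 13 + 14 = 142 non-tag-U keys altogether.
After those, each further key must be tag-U, so 142 + 9 = 151 draws guarantee 9 tag-U keys.

151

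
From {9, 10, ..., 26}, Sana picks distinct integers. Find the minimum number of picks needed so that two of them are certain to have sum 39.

Group the elements by complementary pair {x, 39−x}: {13,26}, {14,25}, {15,24}, …, giving 7 two-element pairs and 4 integers whose partner 39−x falls outside [9,26].
Treating each of those 11 groups as a pigeonhole, one can pick one integer per group — 11 integers — with no two summing to 39.
The 12th integer lands in an occupied pair, forcing a sum of 39.

12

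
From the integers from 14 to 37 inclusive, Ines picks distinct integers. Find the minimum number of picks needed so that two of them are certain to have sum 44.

17

Group the elements by complementary pair {x, 44−x}: {14,30}, {15,29}, {16,28}, …, giving 8 two-element pairs, the single value 22 (it cannot pair with itself since the integers are distinct), and 7 integers whose partner 44−x falls outside [14,37].
By the pigeonhole principle, treating each of those 16 groups as a pigeonhole, one can pick one integer per group — 16 integers — with no two summing to 44.
The 17th integer lands in an occupied pair, forcing a sum of 44.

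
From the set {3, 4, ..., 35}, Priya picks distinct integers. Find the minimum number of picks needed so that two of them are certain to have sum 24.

A set avoiding the sum 24 can contain at most one of each pair {x, 24−x}, plus the 15 elements whose complement lies outside the range or equal to its own complement.
The integers 12, …, 35 (24 of them) are such a set: any two sum to at least 12+13 = 25 > 24.
By the pigeonhole principle, any 25th integer completes one of the 9 pairs, so 25 choices force a sum of 24.

25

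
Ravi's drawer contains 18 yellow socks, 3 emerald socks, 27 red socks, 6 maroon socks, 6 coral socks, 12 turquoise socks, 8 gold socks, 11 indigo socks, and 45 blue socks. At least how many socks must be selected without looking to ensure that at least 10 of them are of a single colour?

The 9 colours are the holes; the socks drawn are the pigeons.
To avoid 10 of any one colour, the worst case takes at most 9 of each colour, or every sock of a colour that has fewer than 9.
That gives 9 + 3 + 9 + 6 + 6 + 9 + 8 + 9 + 9 = 68 socks with no colour reaching 10.
The next sock forces some colour to 10, so 68 + 1 = 69.

69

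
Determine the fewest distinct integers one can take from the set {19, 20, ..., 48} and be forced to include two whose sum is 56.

22

A set avoiding the sum 56 can contain at most one of each pair {x, 56−x}, plus the 12 elements whose complement lies outside the range or equal to its own complement.
The integers 28, …, 48 (21 of them) are such a set: any two sum to at least 28+29 = 57 > 56.
Any 22nd integer completes one of the 9 pairs, so 22 choices force a sum of 56.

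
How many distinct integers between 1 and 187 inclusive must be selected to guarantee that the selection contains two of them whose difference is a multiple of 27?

28

Integers whose pairwise differences are multiples of 27 are exactly those sharing a remainder mod 27. By the pigeonhole principle, the 27 residue classes mod 27 are the pigeonholes.
With 27 integers one could put 1 in each residue class and have no class reach 2.
The 28th integer pushes some class to 2, so 27·1 + 1 = 28.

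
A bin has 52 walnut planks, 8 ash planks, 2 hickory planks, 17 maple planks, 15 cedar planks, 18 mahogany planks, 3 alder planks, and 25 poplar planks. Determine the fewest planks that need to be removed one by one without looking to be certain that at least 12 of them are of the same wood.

69

An adversary could hand out at most 11 planks per wood (ash, hickory, alder run out sooner): 11 + 8 + 2 + 11 + 11 + 11 + 3 + 11 = 68 planks and still no wood has 12.
By the pigeonhole principle, one more plank lands in a wood already at 11, so 69 draws are enough and 68 are not.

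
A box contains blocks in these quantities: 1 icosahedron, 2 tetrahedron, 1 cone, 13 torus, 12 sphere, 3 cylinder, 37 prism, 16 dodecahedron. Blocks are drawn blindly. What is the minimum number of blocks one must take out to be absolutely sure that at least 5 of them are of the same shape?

An adversary could hand out at most 4 blocks per shape (4 shapes run out sooner): 1 + 2 + 1 + 4 + 4 + 3 + 4 + 4 = 23 blocks and still no shape has 5.
Pigeonhole: one more block lands in a shape already at 4, so 24 draws are enough and 23 are not.

24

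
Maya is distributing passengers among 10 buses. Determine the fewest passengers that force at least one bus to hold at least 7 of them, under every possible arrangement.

With 60 passengers one could put exactly 6 in each of the 10 buses, and no bus would reach 7.
One more passenger must land in a bus that already has 6, giving it 7.
So 10 × 6 + 1 = 61 passengers are required.

61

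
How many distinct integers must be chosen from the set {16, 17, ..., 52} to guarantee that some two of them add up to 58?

Two chosen integers sum to 58 exactly when both halves of some pair {x, 58−x} with 16 ≤ x ≤ 58−x ≤ 42 are chosen — 13 such pairs.
The remaining 11 elements (those with no distinct partner in range) can never complete a 58-sum, so the worst case takes all of them and one from each pair: 11 + 13 = 24.
Pigeonhole: the 25th integer has to be the second member of some pair, so 24 + 1 = 25.

25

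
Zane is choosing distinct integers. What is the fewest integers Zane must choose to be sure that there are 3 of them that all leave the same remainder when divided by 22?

45

The 22 residue classes mod 22 are the pigeonholes.
With 44 integers one could put 2 in each residue class and have no class reach 3.
The 45th integer pushes some class to 3, so 22·2 + 1 = 45.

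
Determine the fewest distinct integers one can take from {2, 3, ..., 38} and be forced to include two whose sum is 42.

21

A set avoiding the sum 42 can contain at most one of each pair {x, 42−x}, plus the 3 elements whose complement lies outside the range or equal to its own complement.
The integers 2, …, 21 (20 of them) are such a set: any two sum to at least 2+3 = 5 and at most 20+21 = 41 < 42.
Any 21st integer completes one of the 17 pairs, so 21 choices force a sum of 42.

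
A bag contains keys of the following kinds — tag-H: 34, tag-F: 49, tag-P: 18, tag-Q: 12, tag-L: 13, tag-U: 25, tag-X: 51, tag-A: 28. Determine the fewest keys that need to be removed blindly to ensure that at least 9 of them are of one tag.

65

The 8 tags are the holes; the keys drawn are the pigeons.
To avoid 9 of any one tag, the worst case takes at most 8 of each tag.
That gives 8 + 8 + 8 + 8 + 8 + 8 + 8 + 8 = 64 keys with no tag reaching 9.
The next key forces some tag to 9, so 64 + 1 = 65.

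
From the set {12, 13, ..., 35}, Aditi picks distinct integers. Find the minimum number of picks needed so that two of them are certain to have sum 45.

14

Group the elements by complementary pair {x, 45−x}: {12,33}, {13,32}, {14,31}, …, giving 11 two-element pairs and 2 integers whose partner 45−x falls outside [12,35].
Pigeonhole: treating each of those 13 groups as a pigeonhole, one can pick one integer per group — 13 integers — with no two summing to 45.
The 14th integer lands in an occupied pair, forcing a sum of 45.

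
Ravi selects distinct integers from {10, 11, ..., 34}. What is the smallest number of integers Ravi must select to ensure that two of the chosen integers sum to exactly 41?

15

Group the elements by complementary pair {x, 41−x}: {10,31}, {11,30}, {12,29}, …, giving 11 two-element pairs and 3 integers whose partner 41−x falls outside [10,34].
Pigeonhole: treating each of those 14 groups as a pigeonhole, one can pick one integer per group — 14 integers — with no two summing to 41.
The 15th integer lands in an occupied pair, forcing a sum of 41.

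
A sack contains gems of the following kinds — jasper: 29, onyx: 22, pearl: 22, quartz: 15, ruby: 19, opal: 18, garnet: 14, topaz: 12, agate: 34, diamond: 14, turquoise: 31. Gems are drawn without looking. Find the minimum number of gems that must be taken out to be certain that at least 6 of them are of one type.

The 11 types are the holes; the gems drawn are the pigeons.
To avoid 6 of any one type, the worst case takes at most 5 of each type.
That gives 5 + 5 + 5 + 5 + 5 + 5 + 5 + 5 + 5 + 5 + 5 = 55 gems with no type reaching 6.
The next gem forces some type to 6, so 55 + 1 = 56.

56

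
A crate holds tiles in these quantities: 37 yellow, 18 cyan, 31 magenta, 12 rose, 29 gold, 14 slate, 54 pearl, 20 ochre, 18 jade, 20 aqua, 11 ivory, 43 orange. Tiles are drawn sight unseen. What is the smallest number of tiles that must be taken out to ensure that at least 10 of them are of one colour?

109

By pigeonhole, the 12 colours are the holes; the tiles drawn are the pigeons.
To avoid 10 of any one colour, the worst case takes at most 9 of each colour.
That gives 9 + 9 + 9 + 9 + 9 + 9 + 9 + 9 + 9 + 9 + 9 + 9 = 108 tiles with no colour reaching 10.
The next tile forces some colour to 10, so 108 + 1 = 109.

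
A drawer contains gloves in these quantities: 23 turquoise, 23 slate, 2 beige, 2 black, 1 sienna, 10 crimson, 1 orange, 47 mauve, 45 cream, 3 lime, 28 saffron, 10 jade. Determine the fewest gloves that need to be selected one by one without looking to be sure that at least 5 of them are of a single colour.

Put each drawn glove into a box by colour. The largest draw with every box below 5 takes min(count, 4) from each colour; colours with fewer than 4 contribute all they have.
Σ min(cᵢ, 4) = 4 + 4 + 2 + 2 + 1 + 4 + 1 + 4 + 4 + 3 + 4 + 4 = 37.
Draw number 37 + 1 = 38 must push one box to 5.

38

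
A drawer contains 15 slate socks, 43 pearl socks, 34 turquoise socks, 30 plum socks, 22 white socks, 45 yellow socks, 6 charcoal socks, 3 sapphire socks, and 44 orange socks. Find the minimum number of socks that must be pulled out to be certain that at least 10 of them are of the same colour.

73

Put each drawn sock into a box by colour. The largest draw with every box below 10 takes min(count, 9) from each colour; colours with fewer than 9 contribute all they have.
Σ min(cᵢ, 9) = 9 + 9 + 9 + 9 + 9 + 9 + 6 + 3 + 9 = 72.
Draw number 72 + 1 = 73 must push one box to 10.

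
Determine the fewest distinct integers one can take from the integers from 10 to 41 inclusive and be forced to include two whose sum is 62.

23

Two chosen integers sum to 62 exactly when both halves of some pair {x, 62−x} with 21 ≤ x ≤ 62−x ≤ 41 are chosen — 10 such pairs.
The remaining 12 elements (those with no distinct partner in range) can never complete a 62-sum, so the worst case takes all of them and one from each pair: 12 + 10 = 22.
The 23rd integer has to be the second member of some pair, so 22 + 1 = 23.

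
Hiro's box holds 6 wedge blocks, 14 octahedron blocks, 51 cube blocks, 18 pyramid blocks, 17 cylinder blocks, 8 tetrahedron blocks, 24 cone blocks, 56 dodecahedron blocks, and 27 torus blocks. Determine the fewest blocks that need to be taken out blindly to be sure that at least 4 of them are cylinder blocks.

208

In the worst case for collecting cylinder blocks, every non-cylinder block comes out first.
There are 6 + 14 + 51 + 18 + 8 + 24 + 56 + 27 = 204 non-cylinder blocks altogether.
After those, each further block must be cylinder, so 204 + 4 = 208 draws guarantee 4 cylinder blocks.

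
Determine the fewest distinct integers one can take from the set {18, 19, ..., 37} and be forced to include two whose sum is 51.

A set avoiding the sum 51 can contain at most one of each pair {x, 51−x}, plus the 4 elements whose complement lies outside the range.
The integers 26, …, 37 (12 of them) are such a set: any two sum to at least 26+27 = 53 > 51.
By pigeonhole, any 13th integer completes one of the 8 pairs, so 13 choices force a sum of 51.

13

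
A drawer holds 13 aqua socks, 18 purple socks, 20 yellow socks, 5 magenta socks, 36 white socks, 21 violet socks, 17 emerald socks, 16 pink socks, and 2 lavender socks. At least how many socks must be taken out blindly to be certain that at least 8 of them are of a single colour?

The 9 colours are the holes; the socks drawn are the pigeons.
To avoid 8 of any one colour, the worst case takes at most 7 of each colour, or every sock of a colour that has fewer than 7.
That gives 7 + 7 + 7 + 5 + 7 + 7 + 7 + 7 + 2 = 56 socks with no colour reaching 8.
The next sock forces some colour to 8, so 56 + 1 = 57.

57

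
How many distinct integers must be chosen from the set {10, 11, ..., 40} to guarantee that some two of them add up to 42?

Two chosen integers sum to 42 exactly when both halves of some pair {x, 42−x} with 10 ≤ x ≤ 42−x ≤ 32 are chosen — 11 such pairs.
The remaining 9 elements (those with no distinct partner in range) can never complete a 42-sum, so the worst case takes all of them and one from each pair: 9 + 11 = 20.
By the pigeonhole principle, the 21st integer has to be the second member of some pair, so 20 + 1 = 21.

21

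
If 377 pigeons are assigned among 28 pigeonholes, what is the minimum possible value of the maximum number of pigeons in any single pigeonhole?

The 28 pigeonholes are the holes and the 377 pigeons are the pigeons.
If every pigeonhole held at most 13 pigeons, the total would be at most 28 × 13 = 364, which is less than 377.
So some pigeonhole holds at least ⌈377/28⌉ = 14 pigeons.

14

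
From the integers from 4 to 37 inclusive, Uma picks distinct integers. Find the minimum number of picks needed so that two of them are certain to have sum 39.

A set avoiding the sum 39 can contain at most one of each pair {x, 39−x}, plus the 2 elements whose complement lies outside the range.
The integers 20, …, 37 (18 of them) are such a set: any two sum to at least 20+21 = 41 > 39.
By the pigeonhole principle, any 19th integer completes one of the 16 pairs, so 19 choices force a sum of 39.

19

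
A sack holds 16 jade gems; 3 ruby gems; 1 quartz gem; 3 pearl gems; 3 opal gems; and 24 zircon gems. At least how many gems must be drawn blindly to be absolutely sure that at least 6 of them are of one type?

21

An adversary could hand out at most 5 gems per type (4 types run out sooner): 5 + 3 + 1 + 3 + 3 + 5 = 20 gems and still no type has 6.
One more gem lands in a type already at 5, so 21 draws are enough and 20 are not.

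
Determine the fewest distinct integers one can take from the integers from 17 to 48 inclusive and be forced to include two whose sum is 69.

19

Two chosen integers sum to 69 exactly when both halves of some pair {x, 69−x} with 21 ≤ x ≤ 69−x ≤ 48 are chosen — 14 such pairs.
The remaining 4 elements (those with no distinct partner in range) can never complete a 69-sum, so the worst case takes all of them and one from each pair: 4 + 14 = 18.
The 19th integer has to be the second member of some pair, so 18 + 1 = 19.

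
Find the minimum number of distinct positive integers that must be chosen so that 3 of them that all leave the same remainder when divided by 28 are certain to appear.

Pigeonhole: the 28 residue classes mod 28 are the pigeonholes.
With 56 integers one could put 2 in each residue class and have no class reach 3.
The 57th integer pushes some class to 3, so 28·2 + 1 = 57.

57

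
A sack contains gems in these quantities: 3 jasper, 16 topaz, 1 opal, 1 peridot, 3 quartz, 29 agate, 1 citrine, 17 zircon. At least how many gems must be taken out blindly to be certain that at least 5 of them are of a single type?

By pigeonhole, put each drawn gem into a box by type. The largest draw with every box below 5 takes min(count, 4) from each type; types with fewer than 4 contribute all they have.
Σ min(cᵢ, 4) = 3 + 4 + 1 + 1 + 3 + 4 + 1 + 4 = 21.
Draw number 21 + 1 = 22 must push one box to 5.

22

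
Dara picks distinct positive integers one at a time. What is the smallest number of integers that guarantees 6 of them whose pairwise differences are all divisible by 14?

71

Integers whose pairwise differences are multiples of 14 are exactly those sharing a remainder mod 14. By the pigeonhole principle, the 14 residue classes mod 14 are the pigeonholes.
With 70 integers one could put 5 in each residue class and have no class reach 6.
The 71st integer pushes some class to 6, so 14·5 + 1 = 71.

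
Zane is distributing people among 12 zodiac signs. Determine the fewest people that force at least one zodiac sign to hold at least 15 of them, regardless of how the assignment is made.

169

With 168 people one could put exactly 14 in each of the 12 zodiac signs, and no zodiac sign would reach 15.
By the pigeonhole principle, one more person must land in a zodiac sign that already has 14, giving it 15.
So 12 × 14 + 1 = 169 people are required.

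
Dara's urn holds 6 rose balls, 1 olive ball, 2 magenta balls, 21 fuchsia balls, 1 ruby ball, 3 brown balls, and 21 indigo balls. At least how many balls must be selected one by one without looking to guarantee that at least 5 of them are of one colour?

An adversary could hand out at most 4 balls per colour (4 colours run out sooner): 4 + 1 + 2 + 4 + 1 + 3 + 4 = 19 balls and still no colour has 5.
By the pigeonhole principle, one more ball lands in a colour already at 4, so 20 draws are enough and 19 are not.

20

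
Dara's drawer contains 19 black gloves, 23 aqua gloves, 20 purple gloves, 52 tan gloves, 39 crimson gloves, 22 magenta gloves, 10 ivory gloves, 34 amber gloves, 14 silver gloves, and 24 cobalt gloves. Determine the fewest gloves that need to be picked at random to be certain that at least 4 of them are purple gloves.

In the worst case for collecting purple gloves, every non-purple glove comes out first.
There are 19 + 23 + 52 + 39 + 22 + 10 + 34 + 14 + 24 = 237 non-purple gloves altogether.
After those, each further glove must be purple, so 237 + 4 = 241 draws guarantee 4 purple gloves.

241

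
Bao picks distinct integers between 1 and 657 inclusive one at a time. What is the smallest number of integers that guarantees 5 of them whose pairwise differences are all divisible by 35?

141

Integers whose pairwise differences are multiples of 35 are exactly those sharing a remainder mod 35. The 35 residue classes mod 35 are the pigeonholes.
With 140 integers one could put 4 in each residue class and have no class reach 5.
The 141st integer pushes some class to 5, so 35·4 + 1 = 141.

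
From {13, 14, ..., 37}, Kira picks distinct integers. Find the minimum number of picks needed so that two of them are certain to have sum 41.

18

Two chosen integers sum to 41 exactly when both halves of some pair {x, 41−x} with 13 ≤ x ≤ 41−x ≤ 28 are chosen — 8 such pairs.
The remaining 9 elements (those with no distinct partner in range) can never complete a 41-sum, so the worst case takes all of them and one from each pair: 9 + 8 = 17.
Pigeonhole: the 18th integer has to be the second member of some pair, so 17 + 1 = 18.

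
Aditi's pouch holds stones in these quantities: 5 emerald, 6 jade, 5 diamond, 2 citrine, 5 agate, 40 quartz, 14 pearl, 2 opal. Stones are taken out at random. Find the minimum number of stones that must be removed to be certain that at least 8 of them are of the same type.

By the pigeonhole principle, put each drawn stone into a box by type. The largest draw with every box below 8 takes min(count, 7) from each type; types with fewer than 7 contribute all they have.
Σ min(cᵢ, 7) = 5 + 6 + 5 + 2 + 5 + 7 + 7 + 2 = 39.
Draw number 39 + 1 = 40 must push one box to 8.

40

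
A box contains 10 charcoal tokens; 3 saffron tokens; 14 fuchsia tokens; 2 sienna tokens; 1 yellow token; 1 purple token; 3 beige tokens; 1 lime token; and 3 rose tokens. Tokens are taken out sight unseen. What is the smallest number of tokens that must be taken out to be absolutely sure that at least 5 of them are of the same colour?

By pigeonhole, put each drawn token into a box by colour. The largest draw with every box below 5 takes min(count, 4) from each colour; colours with fewer than 4 contribute all they have.
Σ min(cᵢ, 4) = 4 + 3 + 4 + 2 + 1 + 1 + 3 + 1 + 3 = 22.
Draw number 22 + 1 = 23 must push one box to 5.

23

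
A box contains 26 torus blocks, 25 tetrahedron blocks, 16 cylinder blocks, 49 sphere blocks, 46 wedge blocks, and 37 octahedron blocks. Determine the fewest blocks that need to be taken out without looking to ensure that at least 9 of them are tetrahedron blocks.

183

In the worst case for collecting tetrahedron blocks, every non-tetrahedron block comes out first.
There are 26 + 16 + 49 + 46 + 37 = 174 non-tetrahedron blocks altogether.
After those, each further block must be tetrahedron, so 174 + 9 = 183 draws guarantee 9 tetrahedron blocks.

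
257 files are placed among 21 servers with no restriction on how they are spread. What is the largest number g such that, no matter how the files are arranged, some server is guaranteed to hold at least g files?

Pigeonhole: the 21 servers are the holes and the 257 files are the pigeons.
If every server held at most 12 files, the total would be at most 21 × 12 = 252, which is less than 257.
So some server holds at least ⌈257/21⌉ = 13 files.

13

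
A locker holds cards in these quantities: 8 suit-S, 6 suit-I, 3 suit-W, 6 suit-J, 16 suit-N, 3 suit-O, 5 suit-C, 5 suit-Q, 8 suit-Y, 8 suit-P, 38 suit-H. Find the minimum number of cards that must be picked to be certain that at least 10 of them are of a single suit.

The 11 suits are the holes; the cards drawn are the pigeons.
To avoid 10 of any one suit, the worst case takes at most 9 of each suit, or every card of a suit that has fewer than 9.
That gives 8 + 6 + 3 + 6 + 9 + 3 + 5 + 5 + 8 + 8 + 9 = 70 cards with no suit reaching 10.
The next card forces some suit to 10, so 70 + 1 = 71.

71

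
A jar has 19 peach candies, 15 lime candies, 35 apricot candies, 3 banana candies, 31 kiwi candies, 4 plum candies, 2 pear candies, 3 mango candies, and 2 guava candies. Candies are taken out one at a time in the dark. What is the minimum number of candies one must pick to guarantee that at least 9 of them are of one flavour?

47

An adversary could hand out at most 8 candies per flavour (5 flavours run out sooner): 8 + 8 + 8 + 3 + 8 + 4 + 2 + 3 + 2 = 46 candies and still no flavour has 9.
By pigeonhole, one more candy lands in a flavour already at 8, so 47 draws are enough and 46 are not.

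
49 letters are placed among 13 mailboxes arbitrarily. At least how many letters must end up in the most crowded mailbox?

The 13 mailboxes are the holes and the 49 letters are the pigeons.
If every mailbox held at most 3 letters, the total would be at most 13 × 3 = 39, which is less than 49.
So some mailbox holds at least ⌈49/13⌉ = 4 letters.

4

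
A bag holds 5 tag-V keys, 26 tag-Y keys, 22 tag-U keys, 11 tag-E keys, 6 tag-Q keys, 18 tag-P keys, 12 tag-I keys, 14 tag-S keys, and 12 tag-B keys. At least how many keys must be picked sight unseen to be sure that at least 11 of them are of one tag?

82

The 9 tags are the holes; the keys drawn are the pigeons.
To avoid 11 of any one tag, the worst case takes at most 10 of each tag, or every key of a tag that has fewer than 10.
That gives 5 + 10 + 10 + 10 + 6 + 10 + 10 + 10 + 10 = 81 keys with no tag reaching 11.
The next key forces some tag to 11, so 81 + 1 = 82.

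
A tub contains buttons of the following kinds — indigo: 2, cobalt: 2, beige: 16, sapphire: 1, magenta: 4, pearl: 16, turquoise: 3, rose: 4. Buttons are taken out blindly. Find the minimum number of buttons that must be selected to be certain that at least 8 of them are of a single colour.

An adversary could hand out at most 7 buttons per colour (6 colours run out sooner): 2 + 2 + 7 + 1 + 4 + 7 + 3 + 4 = 30 buttons and still no colour has 8.
Pigeonhole: one more button lands in a colour already at 7, so 31 draws are enough and 30 are not.

31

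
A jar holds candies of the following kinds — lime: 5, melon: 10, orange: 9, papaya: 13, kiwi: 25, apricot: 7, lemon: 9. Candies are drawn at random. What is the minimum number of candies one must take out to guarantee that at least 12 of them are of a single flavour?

63

An adversary could hand out at most 11 candies per flavour (5 flavours run out sooner): 5 + 10 + 9 + 11 + 11 + 7 + 9 = 62 candies and still no flavour has 12.
Pigeonhole: one more candy lands in a flavour already at 11, so 63 draws are enough and 62 are not.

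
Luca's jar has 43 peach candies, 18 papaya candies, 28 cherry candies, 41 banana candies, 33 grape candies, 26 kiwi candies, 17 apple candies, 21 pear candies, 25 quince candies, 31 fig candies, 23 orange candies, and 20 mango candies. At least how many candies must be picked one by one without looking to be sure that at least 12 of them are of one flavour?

133

Pigeonhole: the 12 flavours are the holes; the candies drawn are the pigeons.
To avoid 12 of any one flavour, the worst case takes at most 11 of each flavour.
That gives 11 + 11 + 11 + 11 + 11 + 11 + 11 + 11 + 11 + 11 + 11 + 11 = 132 candies with no flavour reaching 12.
The next candy forces some flavour to 12, so 132 + 1 = 133.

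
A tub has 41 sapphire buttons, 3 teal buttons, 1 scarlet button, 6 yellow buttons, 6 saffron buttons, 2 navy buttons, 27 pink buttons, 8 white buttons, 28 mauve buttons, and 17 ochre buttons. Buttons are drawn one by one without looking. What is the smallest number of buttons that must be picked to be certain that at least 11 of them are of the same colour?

67

The 10 colours are the holes; the buttons drawn are the pigeons.
To avoid 11 of any one colour, the worst case takes at most 10 of each colour, or every button of a colour that has fewer than 10.
That gives 10 + 3 + 1 + 6 + 6 + 2 + 10 + 8 + 10 + 10 = 66 buttons with no colour reaching 11.
The next button forces some colour to 11, so 66 + 1 = 67.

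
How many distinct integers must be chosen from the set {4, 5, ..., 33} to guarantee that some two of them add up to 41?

A set avoiding the sum 41 can contain at most one of each pair {x, 41−x}, plus the 4 elements whose complement lies outside the range.
The integers 4, …, 20 (17 of them) are such a set: any two sum to at least 4+5 = 9 and at most 19+20 = 39 < 41.
Any 18th integer completes one of the 13 pairs, so 18 choices force a sum of 41.

18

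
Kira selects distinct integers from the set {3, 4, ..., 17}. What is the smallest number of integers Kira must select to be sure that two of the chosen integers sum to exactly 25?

Two chosen integers sum to 25 exactly when both halves of some pair {x, 25−x} with 8 ≤ x ≤ 25−x ≤ 17 are chosen — 5 such pairs.
The remaining 5 elements (those with no distinct partner in range) can never complete a 25-sum, so the worst case takes all of them and one from each pair: 5 + 5 = 10.
The 11th integer has to be the second member of some pair, so 10 + 1 = 11.

11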